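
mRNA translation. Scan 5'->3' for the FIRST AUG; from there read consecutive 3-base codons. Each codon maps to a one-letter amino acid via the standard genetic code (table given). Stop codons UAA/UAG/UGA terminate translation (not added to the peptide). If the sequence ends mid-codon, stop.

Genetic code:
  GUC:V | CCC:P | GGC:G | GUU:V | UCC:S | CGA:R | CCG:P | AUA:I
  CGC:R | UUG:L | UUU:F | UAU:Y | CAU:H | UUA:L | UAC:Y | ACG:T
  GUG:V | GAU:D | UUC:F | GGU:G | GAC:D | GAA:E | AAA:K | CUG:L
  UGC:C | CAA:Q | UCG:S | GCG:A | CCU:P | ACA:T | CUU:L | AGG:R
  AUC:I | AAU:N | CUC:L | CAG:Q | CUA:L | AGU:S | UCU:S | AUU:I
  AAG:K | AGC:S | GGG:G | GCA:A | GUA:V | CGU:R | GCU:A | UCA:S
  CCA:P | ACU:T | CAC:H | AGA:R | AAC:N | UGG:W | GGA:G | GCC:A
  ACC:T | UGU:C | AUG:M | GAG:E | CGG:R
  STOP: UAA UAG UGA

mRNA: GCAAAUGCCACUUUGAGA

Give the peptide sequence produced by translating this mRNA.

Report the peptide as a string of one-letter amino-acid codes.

Answer: MPL

Derivation:
start AUG at pos 4
pos 4: AUG -> M; peptide=M
pos 7: CCA -> P; peptide=MP
pos 10: CUU -> L; peptide=MPL
pos 13: UGA -> STOP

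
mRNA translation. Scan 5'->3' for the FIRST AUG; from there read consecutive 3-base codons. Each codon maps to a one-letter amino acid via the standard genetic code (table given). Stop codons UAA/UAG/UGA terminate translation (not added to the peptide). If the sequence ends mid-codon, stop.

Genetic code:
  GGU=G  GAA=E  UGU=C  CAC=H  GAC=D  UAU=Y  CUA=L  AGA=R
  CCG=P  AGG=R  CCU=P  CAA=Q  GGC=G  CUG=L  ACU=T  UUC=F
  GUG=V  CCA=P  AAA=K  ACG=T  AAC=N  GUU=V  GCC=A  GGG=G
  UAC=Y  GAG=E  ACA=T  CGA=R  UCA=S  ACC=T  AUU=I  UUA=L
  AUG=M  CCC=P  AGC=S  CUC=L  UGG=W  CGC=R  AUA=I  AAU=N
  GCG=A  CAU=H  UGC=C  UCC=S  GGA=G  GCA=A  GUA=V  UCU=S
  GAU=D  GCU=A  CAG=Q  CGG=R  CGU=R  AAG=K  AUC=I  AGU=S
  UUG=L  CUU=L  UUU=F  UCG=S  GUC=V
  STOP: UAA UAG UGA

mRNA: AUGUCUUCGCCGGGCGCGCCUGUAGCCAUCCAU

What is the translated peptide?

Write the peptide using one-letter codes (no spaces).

Answer: MSSPGAPVAIH

Derivation:
start AUG at pos 0
pos 0: AUG -> M; peptide=M
pos 3: UCU -> S; peptide=MS
pos 6: UCG -> S; peptide=MSS
pos 9: CCG -> P; peptide=MSSP
pos 12: GGC -> G; peptide=MSSPG
pos 15: GCG -> A; peptide=MSSPGA
pos 18: CCU -> P; peptide=MSSPGAP
pos 21: GUA -> V; peptide=MSSPGAPV
pos 24: GCC -> A; peptide=MSSPGAPVA
pos 27: AUC -> I; peptide=MSSPGAPVAI
pos 30: CAU -> H; peptide=MSSPGAPVAIH
pos 33: only 0 nt remain (<3), stop (end of mRNA)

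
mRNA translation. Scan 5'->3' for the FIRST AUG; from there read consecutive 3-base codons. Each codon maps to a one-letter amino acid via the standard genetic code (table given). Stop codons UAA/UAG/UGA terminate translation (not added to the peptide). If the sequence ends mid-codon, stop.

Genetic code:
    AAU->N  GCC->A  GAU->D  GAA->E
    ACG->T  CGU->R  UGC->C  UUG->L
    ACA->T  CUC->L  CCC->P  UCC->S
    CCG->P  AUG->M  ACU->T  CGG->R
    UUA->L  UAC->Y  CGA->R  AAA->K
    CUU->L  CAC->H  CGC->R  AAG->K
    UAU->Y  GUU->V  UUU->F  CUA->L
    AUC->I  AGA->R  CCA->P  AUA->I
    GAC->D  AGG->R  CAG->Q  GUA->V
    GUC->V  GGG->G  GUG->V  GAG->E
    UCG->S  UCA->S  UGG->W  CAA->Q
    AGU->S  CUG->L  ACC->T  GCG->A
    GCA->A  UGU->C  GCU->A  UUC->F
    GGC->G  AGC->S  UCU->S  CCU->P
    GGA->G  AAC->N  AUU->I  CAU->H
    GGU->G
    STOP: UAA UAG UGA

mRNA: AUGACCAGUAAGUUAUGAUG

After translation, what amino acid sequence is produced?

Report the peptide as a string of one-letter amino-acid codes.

Answer: MTSKL

Derivation:
start AUG at pos 0
pos 0: AUG -> M; peptide=M
pos 3: ACC -> T; peptide=MT
pos 6: AGU -> S; peptide=MTS
pos 9: AAG -> K; peptide=MTSK
pos 12: UUA -> L; peptide=MTSKL
pos 15: UGA -> STOP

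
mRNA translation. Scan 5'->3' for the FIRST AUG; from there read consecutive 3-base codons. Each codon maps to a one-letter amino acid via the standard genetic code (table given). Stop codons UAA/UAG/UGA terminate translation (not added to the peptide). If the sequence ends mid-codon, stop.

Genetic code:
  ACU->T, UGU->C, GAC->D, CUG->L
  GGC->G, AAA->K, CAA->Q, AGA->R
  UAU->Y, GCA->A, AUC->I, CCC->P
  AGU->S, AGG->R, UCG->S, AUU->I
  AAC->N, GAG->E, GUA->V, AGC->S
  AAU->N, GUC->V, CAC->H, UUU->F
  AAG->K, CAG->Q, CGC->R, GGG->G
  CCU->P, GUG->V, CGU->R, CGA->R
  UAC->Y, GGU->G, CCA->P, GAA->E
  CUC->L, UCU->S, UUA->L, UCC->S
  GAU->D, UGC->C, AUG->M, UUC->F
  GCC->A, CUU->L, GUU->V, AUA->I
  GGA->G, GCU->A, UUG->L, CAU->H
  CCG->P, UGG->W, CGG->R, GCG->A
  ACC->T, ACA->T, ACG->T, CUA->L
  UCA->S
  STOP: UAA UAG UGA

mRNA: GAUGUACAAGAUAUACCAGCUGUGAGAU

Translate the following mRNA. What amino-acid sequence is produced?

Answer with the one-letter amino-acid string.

Answer: MYKIYQL

Derivation:
start AUG at pos 1
pos 1: AUG -> M; peptide=M
pos 4: UAC -> Y; peptide=MY
pos 7: AAG -> K; peptide=MYK
pos 10: AUA -> I; peptide=MYKI
pos 13: UAC -> Y; peptide=MYKIY
pos 16: CAG -> Q; peptide=MYKIYQ
pos 19: CUG -> L; peptide=MYKIYQL
pos 22: UGA -> STOP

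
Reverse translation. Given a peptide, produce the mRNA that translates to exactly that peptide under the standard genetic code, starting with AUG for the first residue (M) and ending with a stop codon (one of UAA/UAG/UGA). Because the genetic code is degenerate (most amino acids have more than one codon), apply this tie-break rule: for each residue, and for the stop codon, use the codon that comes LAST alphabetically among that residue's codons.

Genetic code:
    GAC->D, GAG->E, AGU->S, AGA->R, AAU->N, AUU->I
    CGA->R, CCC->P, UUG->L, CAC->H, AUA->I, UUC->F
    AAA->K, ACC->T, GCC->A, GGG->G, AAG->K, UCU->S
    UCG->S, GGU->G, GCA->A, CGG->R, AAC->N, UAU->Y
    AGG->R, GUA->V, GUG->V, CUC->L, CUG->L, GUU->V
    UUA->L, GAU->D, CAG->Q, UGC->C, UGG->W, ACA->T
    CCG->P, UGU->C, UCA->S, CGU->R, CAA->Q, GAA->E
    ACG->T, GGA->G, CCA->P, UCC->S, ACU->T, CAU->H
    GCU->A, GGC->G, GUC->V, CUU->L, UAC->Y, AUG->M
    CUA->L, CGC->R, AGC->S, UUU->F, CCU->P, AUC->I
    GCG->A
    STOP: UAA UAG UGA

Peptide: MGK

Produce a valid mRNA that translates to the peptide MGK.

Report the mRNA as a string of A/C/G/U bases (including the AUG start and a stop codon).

residue 1: M -> AUG (start codon)
residue 2: G codons sorted = GGA,GGC,GGG,GGU -> pick last = GGU
residue 3: K codons sorted = AAA,AAG -> pick last = AAG
terminator: stop codons sorted = UAA,UAG,UGA -> pick last = UGA

Answer: mRNA: AUGGGUAAGUGA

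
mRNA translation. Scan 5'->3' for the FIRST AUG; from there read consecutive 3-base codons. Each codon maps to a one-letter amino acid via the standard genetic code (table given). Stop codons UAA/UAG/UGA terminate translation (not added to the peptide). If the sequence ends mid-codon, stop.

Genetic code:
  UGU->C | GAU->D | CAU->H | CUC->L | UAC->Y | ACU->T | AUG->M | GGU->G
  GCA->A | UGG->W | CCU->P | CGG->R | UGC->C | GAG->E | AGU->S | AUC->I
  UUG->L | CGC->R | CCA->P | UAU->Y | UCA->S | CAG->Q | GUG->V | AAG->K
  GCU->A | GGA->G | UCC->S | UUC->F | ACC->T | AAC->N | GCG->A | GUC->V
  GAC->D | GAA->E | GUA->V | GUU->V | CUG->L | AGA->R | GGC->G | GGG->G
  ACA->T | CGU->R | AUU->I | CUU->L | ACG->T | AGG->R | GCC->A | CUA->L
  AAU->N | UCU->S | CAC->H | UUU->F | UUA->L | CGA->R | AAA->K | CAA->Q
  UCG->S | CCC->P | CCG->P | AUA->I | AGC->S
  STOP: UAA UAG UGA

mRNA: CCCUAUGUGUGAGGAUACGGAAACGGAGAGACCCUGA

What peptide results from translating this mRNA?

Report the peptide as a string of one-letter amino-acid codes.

start AUG at pos 4
pos 4: AUG -> M; peptide=M
pos 7: UGU -> C; peptide=MC
pos 10: GAG -> E; peptide=MCE
pos 13: GAU -> D; peptide=MCED
pos 16: ACG -> T; peptide=MCEDT
pos 19: GAA -> E; peptide=MCEDTE
pos 22: ACG -> T; peptide=MCEDTET
pos 25: GAG -> E; peptide=MCEDTETE
pos 28: AGA -> R; peptide=MCEDTETER
pos 31: CCC -> P; peptide=MCEDTETERP
pos 34: UGA -> STOP

Answer: MCEDTETERP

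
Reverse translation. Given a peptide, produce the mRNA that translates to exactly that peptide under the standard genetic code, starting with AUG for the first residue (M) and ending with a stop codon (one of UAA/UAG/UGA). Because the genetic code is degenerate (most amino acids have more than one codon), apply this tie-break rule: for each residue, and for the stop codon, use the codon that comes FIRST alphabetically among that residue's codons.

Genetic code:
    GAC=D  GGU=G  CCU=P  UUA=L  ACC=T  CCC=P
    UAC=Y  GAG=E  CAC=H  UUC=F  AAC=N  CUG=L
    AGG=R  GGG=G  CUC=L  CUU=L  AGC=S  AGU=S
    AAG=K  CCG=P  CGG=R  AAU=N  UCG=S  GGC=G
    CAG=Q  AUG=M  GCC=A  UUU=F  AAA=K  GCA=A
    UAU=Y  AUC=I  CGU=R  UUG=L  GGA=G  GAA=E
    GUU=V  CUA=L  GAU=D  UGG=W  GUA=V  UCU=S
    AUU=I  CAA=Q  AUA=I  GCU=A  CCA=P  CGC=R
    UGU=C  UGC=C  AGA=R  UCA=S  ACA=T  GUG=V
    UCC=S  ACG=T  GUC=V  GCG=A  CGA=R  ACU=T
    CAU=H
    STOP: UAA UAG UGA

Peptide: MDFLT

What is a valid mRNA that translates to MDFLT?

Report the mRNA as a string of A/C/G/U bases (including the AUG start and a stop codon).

residue 1: M -> AUG (start codon)
residue 2: D codons sorted = GAC,GAU -> pick first = GAC
residue 3: F codons sorted = UUC,UUU -> pick first = UUC
residue 4: L codons sorted = CUA,CUC,CUG,CUU,UUA,UUG -> pick first = CUA
residue 5: T codons sorted = ACA,ACC,ACG,ACU -> pick first = ACA
terminator: stop codons sorted = UAA,UAG,UGA -> pick first = UAA

Answer: mRNA: AUGGACUUCCUAACAUAA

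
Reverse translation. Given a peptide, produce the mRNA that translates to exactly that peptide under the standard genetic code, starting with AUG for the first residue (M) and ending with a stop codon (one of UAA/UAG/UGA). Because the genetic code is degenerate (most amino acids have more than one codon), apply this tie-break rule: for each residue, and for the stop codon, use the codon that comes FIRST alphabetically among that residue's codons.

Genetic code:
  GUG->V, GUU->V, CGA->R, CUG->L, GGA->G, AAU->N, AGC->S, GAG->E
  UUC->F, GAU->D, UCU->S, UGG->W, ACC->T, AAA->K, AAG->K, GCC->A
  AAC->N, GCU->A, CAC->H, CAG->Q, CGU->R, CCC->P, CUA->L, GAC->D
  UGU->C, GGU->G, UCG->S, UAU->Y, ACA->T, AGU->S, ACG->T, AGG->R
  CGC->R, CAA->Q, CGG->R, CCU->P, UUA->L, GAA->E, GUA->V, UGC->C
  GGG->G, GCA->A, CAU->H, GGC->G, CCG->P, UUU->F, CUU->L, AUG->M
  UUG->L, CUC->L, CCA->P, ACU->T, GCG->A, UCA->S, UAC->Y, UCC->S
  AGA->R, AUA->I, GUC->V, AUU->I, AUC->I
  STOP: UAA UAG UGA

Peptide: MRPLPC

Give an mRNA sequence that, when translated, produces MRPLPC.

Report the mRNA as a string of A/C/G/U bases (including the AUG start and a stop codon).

residue 1: M -> AUG (start codon)
residue 2: R codons sorted = AGA,AGG,CGA,CGC,CGG,CGU -> pick first = AGA
residue 3: P codons sorted = CCA,CCC,CCG,CCU -> pick first = CCA
residue 4: L codons sorted = CUA,CUC,CUG,CUU,UUA,UUG -> pick first = CUA
residue 5: P codons sorted = CCA,CCC,CCG,CCU -> pick first = CCA
residue 6: C codons sorted = UGC,UGU -> pick first = UGC
terminator: stop codons sorted = UAA,UAG,UGA -> pick first = UAA

Answer: mRNA: AUGAGACCACUACCAUGCUAA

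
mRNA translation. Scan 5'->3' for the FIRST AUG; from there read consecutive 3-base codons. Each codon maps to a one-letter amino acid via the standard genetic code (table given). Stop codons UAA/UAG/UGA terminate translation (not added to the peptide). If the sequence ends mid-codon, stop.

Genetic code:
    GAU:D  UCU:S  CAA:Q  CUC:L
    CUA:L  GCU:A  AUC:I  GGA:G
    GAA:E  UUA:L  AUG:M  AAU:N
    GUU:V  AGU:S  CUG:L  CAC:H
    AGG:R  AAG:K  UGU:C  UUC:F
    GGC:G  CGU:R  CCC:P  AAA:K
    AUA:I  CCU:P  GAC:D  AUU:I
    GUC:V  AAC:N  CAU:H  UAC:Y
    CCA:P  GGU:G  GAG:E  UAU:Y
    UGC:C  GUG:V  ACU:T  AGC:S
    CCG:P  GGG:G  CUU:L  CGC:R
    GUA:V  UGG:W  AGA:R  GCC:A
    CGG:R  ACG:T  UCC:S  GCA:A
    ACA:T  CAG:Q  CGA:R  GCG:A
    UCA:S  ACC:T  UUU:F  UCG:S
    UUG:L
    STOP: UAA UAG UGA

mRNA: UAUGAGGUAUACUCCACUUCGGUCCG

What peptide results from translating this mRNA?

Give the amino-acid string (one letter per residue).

Answer: MRYTPLRS

Derivation:
start AUG at pos 1
pos 1: AUG -> M; peptide=M
pos 4: AGG -> R; peptide=MR
pos 7: UAU -> Y; peptide=MRY
pos 10: ACU -> T; peptide=MRYT
pos 13: CCA -> P; peptide=MRYTP
pos 16: CUU -> L; peptide=MRYTPL
pos 19: CGG -> R; peptide=MRYTPLR
pos 22: UCC -> S; peptide=MRYTPLRS
pos 25: only 1 nt remain (<3), stop (end of mRNA)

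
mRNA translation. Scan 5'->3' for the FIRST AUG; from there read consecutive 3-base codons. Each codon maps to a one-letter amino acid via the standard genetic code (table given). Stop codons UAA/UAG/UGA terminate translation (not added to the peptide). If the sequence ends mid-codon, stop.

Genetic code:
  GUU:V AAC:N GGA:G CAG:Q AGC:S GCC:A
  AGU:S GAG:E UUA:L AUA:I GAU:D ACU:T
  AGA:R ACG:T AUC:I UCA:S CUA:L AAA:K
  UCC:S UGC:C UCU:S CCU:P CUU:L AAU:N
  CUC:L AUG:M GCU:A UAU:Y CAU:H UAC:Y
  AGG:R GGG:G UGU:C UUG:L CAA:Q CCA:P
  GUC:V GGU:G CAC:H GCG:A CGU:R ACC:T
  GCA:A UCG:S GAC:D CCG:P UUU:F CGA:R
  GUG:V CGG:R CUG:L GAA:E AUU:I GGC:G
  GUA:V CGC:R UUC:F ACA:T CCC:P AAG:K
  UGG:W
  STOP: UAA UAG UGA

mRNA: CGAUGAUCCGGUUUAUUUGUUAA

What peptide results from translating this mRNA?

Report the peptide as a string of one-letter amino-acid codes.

Answer: MIRFIC

Derivation:
start AUG at pos 2
pos 2: AUG -> M; peptide=M
pos 5: AUC -> I; peptide=MI
pos 8: CGG -> R; peptide=MIR
pos 11: UUU -> F; peptide=MIRF
pos 14: AUU -> I; peptide=MIRFI
pos 17: UGU -> C; peptide=MIRFIC
pos 20: UAA -> STOP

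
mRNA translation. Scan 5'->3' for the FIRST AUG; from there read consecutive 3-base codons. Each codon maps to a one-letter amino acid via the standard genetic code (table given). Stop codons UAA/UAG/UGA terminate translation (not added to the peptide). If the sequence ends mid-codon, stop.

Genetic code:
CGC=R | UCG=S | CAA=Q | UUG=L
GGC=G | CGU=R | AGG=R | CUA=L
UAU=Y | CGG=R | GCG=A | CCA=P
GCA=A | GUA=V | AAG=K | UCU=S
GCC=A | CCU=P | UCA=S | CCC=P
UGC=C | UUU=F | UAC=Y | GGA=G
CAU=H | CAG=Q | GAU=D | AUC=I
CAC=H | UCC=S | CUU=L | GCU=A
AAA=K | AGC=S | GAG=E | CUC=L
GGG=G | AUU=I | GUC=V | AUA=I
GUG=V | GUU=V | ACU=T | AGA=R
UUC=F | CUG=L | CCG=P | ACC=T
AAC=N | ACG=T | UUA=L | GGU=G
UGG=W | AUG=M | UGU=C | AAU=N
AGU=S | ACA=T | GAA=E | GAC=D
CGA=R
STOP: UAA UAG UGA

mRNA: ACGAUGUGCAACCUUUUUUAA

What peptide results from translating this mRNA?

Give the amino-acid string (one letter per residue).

Answer: MCNLF

Derivation:
start AUG at pos 3
pos 3: AUG -> M; peptide=M
pos 6: UGC -> C; peptide=MC
pos 9: AAC -> N; peptide=MCN
pos 12: CUU -> L; peptide=MCNL
pos 15: UUU -> F; peptide=MCNLF
pos 18: UAA -> STOP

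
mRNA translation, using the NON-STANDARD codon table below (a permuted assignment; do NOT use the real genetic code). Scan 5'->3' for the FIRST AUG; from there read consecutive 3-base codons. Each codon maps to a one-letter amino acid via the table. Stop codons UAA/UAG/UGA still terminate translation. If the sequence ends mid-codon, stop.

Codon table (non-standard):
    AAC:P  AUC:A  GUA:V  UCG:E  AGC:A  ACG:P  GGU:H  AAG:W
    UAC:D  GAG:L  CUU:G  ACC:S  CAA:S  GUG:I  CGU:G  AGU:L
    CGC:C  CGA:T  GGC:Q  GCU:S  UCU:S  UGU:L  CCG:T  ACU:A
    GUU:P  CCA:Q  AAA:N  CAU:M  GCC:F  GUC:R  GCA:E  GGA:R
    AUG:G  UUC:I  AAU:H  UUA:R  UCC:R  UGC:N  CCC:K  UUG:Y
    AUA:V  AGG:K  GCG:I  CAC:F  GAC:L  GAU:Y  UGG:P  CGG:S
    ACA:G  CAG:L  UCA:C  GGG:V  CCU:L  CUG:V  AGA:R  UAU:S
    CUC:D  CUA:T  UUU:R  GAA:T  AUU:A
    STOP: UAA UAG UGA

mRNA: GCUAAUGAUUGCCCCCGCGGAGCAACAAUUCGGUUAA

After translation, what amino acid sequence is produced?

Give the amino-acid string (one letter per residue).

Answer: GAFKILSSIH

Derivation:
start AUG at pos 4
pos 4: AUG -> G; peptide=G
pos 7: AUU -> A; peptide=GA
pos 10: GCC -> F; peptide=GAF
pos 13: CCC -> K; peptide=GAFK
pos 16: GCG -> I; peptide=GAFKI
pos 19: GAG -> L; peptide=GAFKIL
pos 22: CAA -> S; peptide=GAFKILS
pos 25: CAA -> S; peptide=GAFKILSS
pos 28: UUC -> I; peptide=GAFKILSSI
pos 31: GGU -> H; peptide=GAFKILSSIH
pos 34: UAA -> STOP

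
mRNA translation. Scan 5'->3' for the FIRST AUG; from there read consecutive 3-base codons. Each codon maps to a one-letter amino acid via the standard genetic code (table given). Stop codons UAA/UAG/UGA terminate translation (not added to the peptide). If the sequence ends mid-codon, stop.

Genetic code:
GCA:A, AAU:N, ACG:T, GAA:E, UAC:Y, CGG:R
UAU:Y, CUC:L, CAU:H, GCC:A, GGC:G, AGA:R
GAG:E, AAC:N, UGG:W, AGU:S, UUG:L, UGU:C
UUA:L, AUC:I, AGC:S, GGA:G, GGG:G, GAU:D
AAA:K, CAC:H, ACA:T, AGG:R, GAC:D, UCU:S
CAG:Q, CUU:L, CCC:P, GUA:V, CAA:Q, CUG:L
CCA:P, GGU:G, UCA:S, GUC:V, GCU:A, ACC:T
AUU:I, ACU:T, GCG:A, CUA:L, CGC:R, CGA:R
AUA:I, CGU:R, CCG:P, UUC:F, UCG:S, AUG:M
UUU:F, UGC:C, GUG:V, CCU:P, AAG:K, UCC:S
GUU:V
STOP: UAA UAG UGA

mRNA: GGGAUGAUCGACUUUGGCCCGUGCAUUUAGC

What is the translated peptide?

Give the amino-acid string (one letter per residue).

Answer: MIDFGPCI

Derivation:
start AUG at pos 3
pos 3: AUG -> M; peptide=M
pos 6: AUC -> I; peptide=MI
pos 9: GAC -> D; peptide=MID
pos 12: UUU -> F; peptide=MIDF
pos 15: GGC -> G; peptide=MIDFG
pos 18: CCG -> P; peptide=MIDFGP
pos 21: UGC -> C; peptide=MIDFGPC
pos 24: AUU -> I; peptide=MIDFGPCI
pos 27: UAG -> STOP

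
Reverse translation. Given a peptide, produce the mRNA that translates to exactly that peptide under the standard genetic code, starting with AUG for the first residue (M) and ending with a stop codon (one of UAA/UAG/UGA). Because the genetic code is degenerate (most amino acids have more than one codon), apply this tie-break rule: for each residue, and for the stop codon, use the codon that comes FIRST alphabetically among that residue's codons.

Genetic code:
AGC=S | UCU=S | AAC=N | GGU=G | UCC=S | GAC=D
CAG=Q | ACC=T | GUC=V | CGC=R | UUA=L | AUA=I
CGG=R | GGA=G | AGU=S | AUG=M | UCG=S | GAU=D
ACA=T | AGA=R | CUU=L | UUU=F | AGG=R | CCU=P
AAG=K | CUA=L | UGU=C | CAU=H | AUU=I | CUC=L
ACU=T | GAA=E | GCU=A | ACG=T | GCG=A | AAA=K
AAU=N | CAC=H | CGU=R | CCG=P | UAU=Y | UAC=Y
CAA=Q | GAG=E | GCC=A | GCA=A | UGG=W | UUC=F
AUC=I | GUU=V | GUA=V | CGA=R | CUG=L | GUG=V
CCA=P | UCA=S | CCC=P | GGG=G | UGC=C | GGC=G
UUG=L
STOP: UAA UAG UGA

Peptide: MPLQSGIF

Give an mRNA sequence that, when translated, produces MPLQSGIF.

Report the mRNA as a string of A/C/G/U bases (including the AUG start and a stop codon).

Answer: mRNA: AUGCCACUACAAAGCGGAAUAUUCUAA

Derivation:
residue 1: M -> AUG (start codon)
residue 2: P codons sorted = CCA,CCC,CCG,CCU -> pick first = CCA
residue 3: L codons sorted = CUA,CUC,CUG,CUU,UUA,UUG -> pick first = CUA
residue 4: Q codons sorted = CAA,CAG -> pick first = CAA
residue 5: S codons sorted = AGC,AGU,UCA,UCC,UCG,UCU -> pick first = AGC
residue 6: G codons sorted = GGA,GGC,GGG,GGU -> pick first = GGA
residue 7: I codons sorted = AUA,AUC,AUU -> pick first = AUA
residue 8: F codons sorted = UUC,UUU -> pick first = UUC
terminator: stop codons sorted = UAA,UAG,UGA -> pick first = UAA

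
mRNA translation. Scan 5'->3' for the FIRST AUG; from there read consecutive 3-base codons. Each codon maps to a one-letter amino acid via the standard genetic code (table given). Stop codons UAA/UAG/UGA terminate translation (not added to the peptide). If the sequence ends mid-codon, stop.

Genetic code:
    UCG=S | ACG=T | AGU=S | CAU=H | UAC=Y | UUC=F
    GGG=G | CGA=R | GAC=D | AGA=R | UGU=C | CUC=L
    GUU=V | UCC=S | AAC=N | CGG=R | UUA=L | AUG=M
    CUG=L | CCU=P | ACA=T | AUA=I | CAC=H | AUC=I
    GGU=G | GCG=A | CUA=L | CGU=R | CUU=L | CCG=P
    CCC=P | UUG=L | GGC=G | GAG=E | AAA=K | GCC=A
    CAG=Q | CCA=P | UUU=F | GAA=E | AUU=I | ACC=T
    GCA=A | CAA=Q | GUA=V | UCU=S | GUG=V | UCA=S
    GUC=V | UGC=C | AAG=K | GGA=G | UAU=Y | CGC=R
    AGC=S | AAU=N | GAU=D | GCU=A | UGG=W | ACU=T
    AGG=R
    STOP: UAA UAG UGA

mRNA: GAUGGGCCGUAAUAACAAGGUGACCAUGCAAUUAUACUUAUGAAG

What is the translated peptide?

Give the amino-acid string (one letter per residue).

start AUG at pos 1
pos 1: AUG -> M; peptide=M
pos 4: GGC -> G; peptide=MG
pos 7: CGU -> R; peptide=MGR
pos 10: AAU -> N; peptide=MGRN
pos 13: AAC -> N; peptide=MGRNN
pos 16: AAG -> K; peptide=MGRNNK
pos 19: GUG -> V; peptide=MGRNNKV
pos 22: ACC -> T; peptide=MGRNNKVT
pos 25: AUG -> M; peptide=MGRNNKVTM
pos 28: CAA -> Q; peptide=MGRNNKVTMQ
pos 31: UUA -> L; peptide=MGRNNKVTMQL
pos 34: UAC -> Y; peptide=MGRNNKVTMQLY
pos 37: UUA -> L; peptide=MGRNNKVTMQLYL
pos 40: UGA -> STOP

Answer: MGRNNKVTMQLYL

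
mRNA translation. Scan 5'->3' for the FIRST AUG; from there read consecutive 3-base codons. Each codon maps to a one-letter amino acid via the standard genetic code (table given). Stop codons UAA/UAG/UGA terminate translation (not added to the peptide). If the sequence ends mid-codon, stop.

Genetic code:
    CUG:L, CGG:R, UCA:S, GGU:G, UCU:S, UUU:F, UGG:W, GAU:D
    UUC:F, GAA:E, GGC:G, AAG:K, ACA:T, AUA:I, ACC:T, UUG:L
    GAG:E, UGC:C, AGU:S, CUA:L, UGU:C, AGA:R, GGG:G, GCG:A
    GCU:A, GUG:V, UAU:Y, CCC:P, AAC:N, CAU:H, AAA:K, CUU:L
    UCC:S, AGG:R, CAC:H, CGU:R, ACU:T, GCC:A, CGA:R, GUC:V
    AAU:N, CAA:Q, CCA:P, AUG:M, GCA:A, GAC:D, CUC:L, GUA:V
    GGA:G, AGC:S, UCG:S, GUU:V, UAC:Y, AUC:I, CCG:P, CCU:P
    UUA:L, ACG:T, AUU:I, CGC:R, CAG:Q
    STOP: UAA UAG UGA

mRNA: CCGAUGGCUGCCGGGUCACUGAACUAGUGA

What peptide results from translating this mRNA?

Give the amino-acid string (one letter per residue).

start AUG at pos 3
pos 3: AUG -> M; peptide=M
pos 6: GCU -> A; peptide=MA
pos 9: GCC -> A; peptide=MAA
pos 12: GGG -> G; peptide=MAAG
pos 15: UCA -> S; peptide=MAAGS
pos 18: CUG -> L; peptide=MAAGSL
pos 21: AAC -> N; peptide=MAAGSLN
pos 24: UAG -> STOP

Answer: MAAGSLN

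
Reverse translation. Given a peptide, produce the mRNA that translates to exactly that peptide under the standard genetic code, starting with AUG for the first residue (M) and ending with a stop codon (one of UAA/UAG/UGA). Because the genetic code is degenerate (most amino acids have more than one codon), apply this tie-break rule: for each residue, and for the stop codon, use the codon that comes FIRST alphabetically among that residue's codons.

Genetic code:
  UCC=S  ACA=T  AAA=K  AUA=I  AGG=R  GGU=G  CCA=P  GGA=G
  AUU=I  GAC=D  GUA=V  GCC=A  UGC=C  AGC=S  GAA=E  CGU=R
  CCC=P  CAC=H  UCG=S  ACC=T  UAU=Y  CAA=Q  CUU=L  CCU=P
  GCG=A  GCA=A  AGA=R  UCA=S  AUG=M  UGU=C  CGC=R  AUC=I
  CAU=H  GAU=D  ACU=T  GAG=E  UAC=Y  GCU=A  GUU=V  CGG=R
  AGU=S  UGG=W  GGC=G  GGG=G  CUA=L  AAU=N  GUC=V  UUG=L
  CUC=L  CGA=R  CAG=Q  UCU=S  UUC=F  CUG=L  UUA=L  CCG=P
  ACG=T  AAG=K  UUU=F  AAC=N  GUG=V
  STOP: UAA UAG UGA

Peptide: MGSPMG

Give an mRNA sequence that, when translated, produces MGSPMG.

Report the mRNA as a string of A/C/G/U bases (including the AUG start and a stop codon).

residue 1: M -> AUG (start codon)
residue 2: G codons sorted = GGA,GGC,GGG,GGU -> pick first = GGA
residue 3: S codons sorted = AGC,AGU,UCA,UCC,UCG,UCU -> pick first = AGC
residue 4: P codons sorted = CCA,CCC,CCG,CCU -> pick first = CCA
residue 5: M -> AUG (only codon)
residue 6: G codons sorted = GGA,GGC,GGG,GGU -> pick first = GGA
terminator: stop codons sorted = UAA,UAG,UGA -> pick first = UAA

Answer: mRNA: AUGGGAAGCCCAAUGGGAUAA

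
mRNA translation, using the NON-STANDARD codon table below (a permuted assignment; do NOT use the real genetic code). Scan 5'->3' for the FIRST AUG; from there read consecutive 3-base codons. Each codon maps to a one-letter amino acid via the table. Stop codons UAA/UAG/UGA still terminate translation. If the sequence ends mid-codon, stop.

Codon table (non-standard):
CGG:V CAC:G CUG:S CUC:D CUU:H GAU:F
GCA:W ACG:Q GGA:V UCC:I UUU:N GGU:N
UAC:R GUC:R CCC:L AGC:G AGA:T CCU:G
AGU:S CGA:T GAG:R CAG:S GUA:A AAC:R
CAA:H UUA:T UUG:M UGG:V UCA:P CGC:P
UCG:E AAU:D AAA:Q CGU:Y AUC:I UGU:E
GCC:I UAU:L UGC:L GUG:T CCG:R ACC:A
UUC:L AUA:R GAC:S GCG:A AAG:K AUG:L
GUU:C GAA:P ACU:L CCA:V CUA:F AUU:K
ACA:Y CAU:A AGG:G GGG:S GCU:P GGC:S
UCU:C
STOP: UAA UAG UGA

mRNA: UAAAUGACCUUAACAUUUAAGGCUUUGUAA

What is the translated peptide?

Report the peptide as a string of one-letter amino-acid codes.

start AUG at pos 3
pos 3: AUG -> L; peptide=L
pos 6: ACC -> A; peptide=LA
pos 9: UUA -> T; peptide=LAT
pos 12: ACA -> Y; peptide=LATY
pos 15: UUU -> N; peptide=LATYN
pos 18: AAG -> K; peptide=LATYNK
pos 21: GCU -> P; peptide=LATYNKP
pos 24: UUG -> M; peptide=LATYNKPM
pos 27: UAA -> STOP

Answer: LATYNKPM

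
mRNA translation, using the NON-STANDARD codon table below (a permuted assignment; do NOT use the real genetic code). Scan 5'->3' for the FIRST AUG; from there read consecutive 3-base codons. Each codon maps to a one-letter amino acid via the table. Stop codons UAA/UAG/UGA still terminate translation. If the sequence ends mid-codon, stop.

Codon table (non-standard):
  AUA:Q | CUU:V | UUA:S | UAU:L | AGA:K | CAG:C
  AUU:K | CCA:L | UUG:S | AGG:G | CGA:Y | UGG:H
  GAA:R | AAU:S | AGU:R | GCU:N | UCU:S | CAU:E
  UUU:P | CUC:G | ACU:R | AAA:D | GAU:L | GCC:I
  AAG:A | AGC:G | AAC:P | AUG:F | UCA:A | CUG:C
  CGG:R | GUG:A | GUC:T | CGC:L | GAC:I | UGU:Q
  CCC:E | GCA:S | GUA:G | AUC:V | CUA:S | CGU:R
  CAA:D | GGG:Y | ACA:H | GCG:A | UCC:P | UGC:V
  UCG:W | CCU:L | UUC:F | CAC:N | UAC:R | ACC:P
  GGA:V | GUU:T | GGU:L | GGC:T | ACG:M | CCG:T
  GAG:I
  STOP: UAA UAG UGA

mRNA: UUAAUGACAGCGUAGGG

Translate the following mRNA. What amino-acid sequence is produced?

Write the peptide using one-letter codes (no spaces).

Answer: FHA

Derivation:
start AUG at pos 3
pos 3: AUG -> F; peptide=F
pos 6: ACA -> H; peptide=FH
pos 9: GCG -> A; peptide=FHA
pos 12: UAG -> STOP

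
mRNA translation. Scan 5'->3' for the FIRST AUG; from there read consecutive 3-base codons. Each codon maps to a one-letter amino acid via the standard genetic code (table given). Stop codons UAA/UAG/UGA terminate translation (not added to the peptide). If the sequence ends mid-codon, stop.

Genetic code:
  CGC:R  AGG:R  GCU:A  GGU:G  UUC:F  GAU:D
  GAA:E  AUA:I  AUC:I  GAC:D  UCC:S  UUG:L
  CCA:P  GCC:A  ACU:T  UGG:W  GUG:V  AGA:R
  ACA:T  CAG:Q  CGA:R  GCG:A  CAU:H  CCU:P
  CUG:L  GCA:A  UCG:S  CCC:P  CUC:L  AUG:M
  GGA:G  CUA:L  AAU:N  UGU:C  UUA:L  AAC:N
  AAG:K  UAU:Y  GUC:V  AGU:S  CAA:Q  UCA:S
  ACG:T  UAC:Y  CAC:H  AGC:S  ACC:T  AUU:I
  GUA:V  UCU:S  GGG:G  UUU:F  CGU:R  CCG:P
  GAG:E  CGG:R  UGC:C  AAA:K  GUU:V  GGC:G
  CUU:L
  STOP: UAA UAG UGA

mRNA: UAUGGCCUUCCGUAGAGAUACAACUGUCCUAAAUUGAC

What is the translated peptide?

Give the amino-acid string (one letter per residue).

start AUG at pos 1
pos 1: AUG -> M; peptide=M
pos 4: GCC -> A; peptide=MA
pos 7: UUC -> F; peptide=MAF
pos 10: CGU -> R; peptide=MAFR
pos 13: AGA -> R; peptide=MAFRR
pos 16: GAU -> D; peptide=MAFRRD
pos 19: ACA -> T; peptide=MAFRRDT
pos 22: ACU -> T; peptide=MAFRRDTT
pos 25: GUC -> V; peptide=MAFRRDTTV
pos 28: CUA -> L; peptide=MAFRRDTTVL
pos 31: AAU -> N; peptide=MAFRRDTTVLN
pos 34: UGA -> STOP

Answer: MAFRRDTTVLN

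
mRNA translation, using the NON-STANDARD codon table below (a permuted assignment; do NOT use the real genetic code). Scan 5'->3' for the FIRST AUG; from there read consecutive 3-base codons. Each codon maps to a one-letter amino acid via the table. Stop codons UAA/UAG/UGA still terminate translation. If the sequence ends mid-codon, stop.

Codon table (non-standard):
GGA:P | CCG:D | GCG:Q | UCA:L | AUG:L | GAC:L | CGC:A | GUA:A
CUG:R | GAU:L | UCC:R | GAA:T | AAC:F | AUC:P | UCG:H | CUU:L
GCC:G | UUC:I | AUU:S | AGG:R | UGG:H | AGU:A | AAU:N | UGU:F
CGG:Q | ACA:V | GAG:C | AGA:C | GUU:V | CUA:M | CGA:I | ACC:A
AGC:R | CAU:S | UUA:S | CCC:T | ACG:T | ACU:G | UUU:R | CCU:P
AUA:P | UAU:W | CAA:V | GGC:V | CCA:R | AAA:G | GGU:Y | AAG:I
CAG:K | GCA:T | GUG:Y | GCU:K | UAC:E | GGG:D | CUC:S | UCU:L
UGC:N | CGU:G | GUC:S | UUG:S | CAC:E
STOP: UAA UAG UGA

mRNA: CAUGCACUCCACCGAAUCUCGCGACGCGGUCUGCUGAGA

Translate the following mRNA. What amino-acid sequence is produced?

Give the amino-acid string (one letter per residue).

start AUG at pos 1
pos 1: AUG -> L; peptide=L
pos 4: CAC -> E; peptide=LE
pos 7: UCC -> R; peptide=LER
pos 10: ACC -> A; peptide=LERA
pos 13: GAA -> T; peptide=LERAT
pos 16: UCU -> L; peptide=LERATL
pos 19: CGC -> A; peptide=LERATLA
pos 22: GAC -> L; peptide=LERATLAL
pos 25: GCG -> Q; peptide=LERATLALQ
pos 28: GUC -> S; peptide=LERATLALQS
pos 31: UGC -> N; peptide=LERATLALQSN
pos 34: UGA -> STOP

Answer: LERATLALQSN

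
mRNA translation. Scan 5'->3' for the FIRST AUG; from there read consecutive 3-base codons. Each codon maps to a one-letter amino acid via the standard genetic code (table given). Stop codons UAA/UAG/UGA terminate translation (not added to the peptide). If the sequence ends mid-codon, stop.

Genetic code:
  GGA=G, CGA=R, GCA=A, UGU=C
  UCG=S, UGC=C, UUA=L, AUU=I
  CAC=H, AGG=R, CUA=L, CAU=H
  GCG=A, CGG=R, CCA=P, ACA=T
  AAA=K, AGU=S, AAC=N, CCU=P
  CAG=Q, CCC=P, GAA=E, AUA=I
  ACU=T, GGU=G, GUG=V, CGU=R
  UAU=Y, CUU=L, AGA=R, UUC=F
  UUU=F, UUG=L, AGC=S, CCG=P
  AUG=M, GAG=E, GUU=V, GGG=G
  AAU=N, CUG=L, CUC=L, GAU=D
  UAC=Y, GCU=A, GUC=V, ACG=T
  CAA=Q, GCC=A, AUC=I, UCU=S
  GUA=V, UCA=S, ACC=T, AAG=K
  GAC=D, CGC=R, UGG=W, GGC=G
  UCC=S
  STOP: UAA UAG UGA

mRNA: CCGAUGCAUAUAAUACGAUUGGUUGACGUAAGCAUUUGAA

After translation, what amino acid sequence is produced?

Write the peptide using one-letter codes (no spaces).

start AUG at pos 3
pos 3: AUG -> M; peptide=M
pos 6: CAU -> H; peptide=MH
pos 9: AUA -> I; peptide=MHI
pos 12: AUA -> I; peptide=MHII
pos 15: CGA -> R; peptide=MHIIR
pos 18: UUG -> L; peptide=MHIIRL
pos 21: GUU -> V; peptide=MHIIRLV
pos 24: GAC -> D; peptide=MHIIRLVD
pos 27: GUA -> V; peptide=MHIIRLVDV
pos 30: AGC -> S; peptide=MHIIRLVDVS
pos 33: AUU -> I; peptide=MHIIRLVDVSI
pos 36: UGA -> STOP

Answer: MHIIRLVDVSI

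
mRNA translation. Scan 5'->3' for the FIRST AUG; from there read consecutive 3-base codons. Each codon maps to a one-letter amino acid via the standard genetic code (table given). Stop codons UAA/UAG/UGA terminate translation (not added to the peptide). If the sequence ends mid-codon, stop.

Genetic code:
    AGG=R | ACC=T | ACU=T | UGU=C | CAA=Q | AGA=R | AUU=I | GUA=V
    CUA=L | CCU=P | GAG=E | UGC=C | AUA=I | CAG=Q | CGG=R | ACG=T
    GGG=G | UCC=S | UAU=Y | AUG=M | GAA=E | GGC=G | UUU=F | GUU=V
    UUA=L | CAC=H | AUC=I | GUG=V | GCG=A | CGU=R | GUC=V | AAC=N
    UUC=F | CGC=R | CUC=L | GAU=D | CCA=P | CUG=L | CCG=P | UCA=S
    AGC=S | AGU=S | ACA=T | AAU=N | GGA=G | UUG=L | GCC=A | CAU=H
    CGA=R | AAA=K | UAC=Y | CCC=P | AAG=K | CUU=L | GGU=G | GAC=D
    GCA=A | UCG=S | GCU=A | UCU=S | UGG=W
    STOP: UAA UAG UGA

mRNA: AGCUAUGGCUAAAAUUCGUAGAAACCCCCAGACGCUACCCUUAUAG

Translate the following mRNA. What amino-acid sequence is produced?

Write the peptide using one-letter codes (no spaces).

start AUG at pos 4
pos 4: AUG -> M; peptide=M
pos 7: GCU -> A; peptide=MA
pos 10: AAA -> K; peptide=MAK
pos 13: AUU -> I; peptide=MAKI
pos 16: CGU -> R; peptide=MAKIR
pos 19: AGA -> R; peptide=MAKIRR
pos 22: AAC -> N; peptide=MAKIRRN
pos 25: CCC -> P; peptide=MAKIRRNP
pos 28: CAG -> Q; peptide=MAKIRRNPQ
pos 31: ACG -> T; peptide=MAKIRRNPQT
pos 34: CUA -> L; peptide=MAKIRRNPQTL
pos 37: CCC -> P; peptide=MAKIRRNPQTLP
pos 40: UUA -> L; peptide=MAKIRRNPQTLPL
pos 43: UAG -> STOP

Answer: MAKIRRNPQTLPL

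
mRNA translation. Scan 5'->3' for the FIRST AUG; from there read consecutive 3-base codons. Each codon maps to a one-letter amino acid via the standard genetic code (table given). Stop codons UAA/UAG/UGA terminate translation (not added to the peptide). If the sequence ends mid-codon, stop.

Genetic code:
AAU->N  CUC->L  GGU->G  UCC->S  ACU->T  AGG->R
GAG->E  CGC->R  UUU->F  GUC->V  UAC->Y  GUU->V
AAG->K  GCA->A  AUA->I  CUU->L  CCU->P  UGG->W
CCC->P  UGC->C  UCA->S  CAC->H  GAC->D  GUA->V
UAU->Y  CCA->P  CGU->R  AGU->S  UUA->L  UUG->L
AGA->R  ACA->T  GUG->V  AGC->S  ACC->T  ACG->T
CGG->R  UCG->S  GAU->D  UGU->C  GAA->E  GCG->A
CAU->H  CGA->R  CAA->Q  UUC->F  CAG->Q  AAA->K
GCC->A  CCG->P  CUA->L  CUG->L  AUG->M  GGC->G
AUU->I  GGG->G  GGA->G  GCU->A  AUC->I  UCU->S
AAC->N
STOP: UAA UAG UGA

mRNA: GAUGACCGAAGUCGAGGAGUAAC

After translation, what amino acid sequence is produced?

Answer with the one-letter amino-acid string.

start AUG at pos 1
pos 1: AUG -> M; peptide=M
pos 4: ACC -> T; peptide=MT
pos 7: GAA -> E; peptide=MTE
pos 10: GUC -> V; peptide=MTEV
pos 13: GAG -> E; peptide=MTEVE
pos 16: GAG -> E; peptide=MTEVEE
pos 19: UAA -> STOP

Answer: MTEVEE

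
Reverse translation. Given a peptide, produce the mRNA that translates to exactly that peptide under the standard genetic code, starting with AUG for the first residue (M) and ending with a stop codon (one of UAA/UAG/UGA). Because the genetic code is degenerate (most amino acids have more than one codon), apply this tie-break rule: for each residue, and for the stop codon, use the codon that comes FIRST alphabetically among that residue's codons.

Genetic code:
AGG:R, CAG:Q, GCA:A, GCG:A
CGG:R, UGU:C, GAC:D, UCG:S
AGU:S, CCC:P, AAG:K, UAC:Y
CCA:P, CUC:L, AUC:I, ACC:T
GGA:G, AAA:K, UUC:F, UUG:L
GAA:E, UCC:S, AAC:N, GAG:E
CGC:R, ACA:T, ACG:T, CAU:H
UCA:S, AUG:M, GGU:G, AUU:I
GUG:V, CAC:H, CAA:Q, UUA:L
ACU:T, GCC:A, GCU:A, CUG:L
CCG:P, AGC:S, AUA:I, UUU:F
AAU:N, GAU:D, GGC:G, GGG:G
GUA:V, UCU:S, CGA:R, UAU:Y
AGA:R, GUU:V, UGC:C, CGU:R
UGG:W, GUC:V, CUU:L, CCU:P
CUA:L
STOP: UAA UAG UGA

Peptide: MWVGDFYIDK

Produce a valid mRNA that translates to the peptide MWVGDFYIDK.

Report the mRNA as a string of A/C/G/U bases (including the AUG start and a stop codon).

residue 1: M -> AUG (start codon)
residue 2: W -> UGG (only codon)
residue 3: V codons sorted = GUA,GUC,GUG,GUU -> pick first = GUA
residue 4: G codons sorted = GGA,GGC,GGG,GGU -> pick first = GGA
residue 5: D codons sorted = GAC,GAU -> pick first = GAC
residue 6: F codons sorted = UUC,UUU -> pick first = UUC
residue 7: Y codons sorted = UAC,UAU -> pick first = UAC
residue 8: I codons sorted = AUA,AUC,AUU -> pick first = AUA
residue 9: D codons sorted = GAC,GAU -> pick first = GAC
residue 10: K codons sorted = AAA,AAG -> pick first = AAA
terminator: stop codons sorted = UAA,UAG,UGA -> pick first = UAA

Answer: mRNA: AUGUGGGUAGGAGACUUCUACAUAGACAAAUAA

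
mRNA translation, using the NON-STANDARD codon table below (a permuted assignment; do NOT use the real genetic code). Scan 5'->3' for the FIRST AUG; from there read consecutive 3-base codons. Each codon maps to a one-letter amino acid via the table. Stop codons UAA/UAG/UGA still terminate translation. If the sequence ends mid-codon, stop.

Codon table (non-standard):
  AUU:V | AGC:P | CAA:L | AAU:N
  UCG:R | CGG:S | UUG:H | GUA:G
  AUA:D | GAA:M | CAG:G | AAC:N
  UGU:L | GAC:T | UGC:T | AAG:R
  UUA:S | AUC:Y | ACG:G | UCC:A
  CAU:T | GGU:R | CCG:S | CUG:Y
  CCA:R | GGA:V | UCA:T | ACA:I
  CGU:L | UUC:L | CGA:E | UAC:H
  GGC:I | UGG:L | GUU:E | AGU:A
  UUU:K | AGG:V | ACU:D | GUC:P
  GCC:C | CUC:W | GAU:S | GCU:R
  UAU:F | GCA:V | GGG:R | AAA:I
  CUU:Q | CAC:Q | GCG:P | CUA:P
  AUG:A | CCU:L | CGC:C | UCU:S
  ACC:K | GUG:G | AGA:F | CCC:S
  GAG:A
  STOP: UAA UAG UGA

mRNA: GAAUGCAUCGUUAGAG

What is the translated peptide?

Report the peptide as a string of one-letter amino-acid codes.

start AUG at pos 2
pos 2: AUG -> A; peptide=A
pos 5: CAU -> T; peptide=AT
pos 8: CGU -> L; peptide=ATL
pos 11: UAG -> STOP

Answer: ATL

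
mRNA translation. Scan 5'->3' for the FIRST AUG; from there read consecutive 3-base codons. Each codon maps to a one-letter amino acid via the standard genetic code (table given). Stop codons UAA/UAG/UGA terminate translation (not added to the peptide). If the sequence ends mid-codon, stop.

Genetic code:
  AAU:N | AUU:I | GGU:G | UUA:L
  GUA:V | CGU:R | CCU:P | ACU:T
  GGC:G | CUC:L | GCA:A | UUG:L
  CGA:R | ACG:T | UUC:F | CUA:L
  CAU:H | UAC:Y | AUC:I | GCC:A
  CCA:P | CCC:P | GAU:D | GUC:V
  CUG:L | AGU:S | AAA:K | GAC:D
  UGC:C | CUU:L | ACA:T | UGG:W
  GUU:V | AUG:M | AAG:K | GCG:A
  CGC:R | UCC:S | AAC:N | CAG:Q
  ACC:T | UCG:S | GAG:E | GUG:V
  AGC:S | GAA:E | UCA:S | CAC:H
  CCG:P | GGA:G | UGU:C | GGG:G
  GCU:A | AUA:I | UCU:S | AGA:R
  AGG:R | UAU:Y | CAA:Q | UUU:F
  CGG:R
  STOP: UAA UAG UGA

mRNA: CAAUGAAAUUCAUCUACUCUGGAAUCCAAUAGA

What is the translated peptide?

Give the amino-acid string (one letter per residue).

start AUG at pos 2
pos 2: AUG -> M; peptide=M
pos 5: AAA -> K; peptide=MK
pos 8: UUC -> F; peptide=MKF
pos 11: AUC -> I; peptide=MKFI
pos 14: UAC -> Y; peptide=MKFIY
pos 17: UCU -> S; peptide=MKFIYS
pos 20: GGA -> G; peptide=MKFIYSG
pos 23: AUC -> I; peptide=MKFIYSGI
pos 26: CAA -> Q; peptide=MKFIYSGIQ
pos 29: UAG -> STOP

Answer: MKFIYSGIQ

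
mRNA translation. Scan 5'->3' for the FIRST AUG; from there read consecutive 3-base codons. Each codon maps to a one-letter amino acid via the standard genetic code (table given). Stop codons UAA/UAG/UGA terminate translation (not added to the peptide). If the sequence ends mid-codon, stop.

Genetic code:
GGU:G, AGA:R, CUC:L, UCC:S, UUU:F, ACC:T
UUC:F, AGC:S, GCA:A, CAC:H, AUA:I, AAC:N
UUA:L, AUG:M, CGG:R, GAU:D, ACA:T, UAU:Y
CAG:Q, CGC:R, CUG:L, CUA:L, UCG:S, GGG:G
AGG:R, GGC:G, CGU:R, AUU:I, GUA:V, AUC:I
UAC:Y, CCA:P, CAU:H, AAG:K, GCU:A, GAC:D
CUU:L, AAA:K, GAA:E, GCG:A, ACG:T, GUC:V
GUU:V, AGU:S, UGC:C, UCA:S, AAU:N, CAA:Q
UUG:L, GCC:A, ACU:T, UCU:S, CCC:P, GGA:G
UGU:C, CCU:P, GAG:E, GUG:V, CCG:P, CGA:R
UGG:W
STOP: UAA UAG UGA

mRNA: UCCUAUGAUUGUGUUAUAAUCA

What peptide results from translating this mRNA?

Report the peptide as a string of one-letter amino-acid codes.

Answer: MIVL

Derivation:
start AUG at pos 4
pos 4: AUG -> M; peptide=M
pos 7: AUU -> I; peptide=MI
pos 10: GUG -> V; peptide=MIV
pos 13: UUA -> L; peptide=MIVL
pos 16: UAA -> STOP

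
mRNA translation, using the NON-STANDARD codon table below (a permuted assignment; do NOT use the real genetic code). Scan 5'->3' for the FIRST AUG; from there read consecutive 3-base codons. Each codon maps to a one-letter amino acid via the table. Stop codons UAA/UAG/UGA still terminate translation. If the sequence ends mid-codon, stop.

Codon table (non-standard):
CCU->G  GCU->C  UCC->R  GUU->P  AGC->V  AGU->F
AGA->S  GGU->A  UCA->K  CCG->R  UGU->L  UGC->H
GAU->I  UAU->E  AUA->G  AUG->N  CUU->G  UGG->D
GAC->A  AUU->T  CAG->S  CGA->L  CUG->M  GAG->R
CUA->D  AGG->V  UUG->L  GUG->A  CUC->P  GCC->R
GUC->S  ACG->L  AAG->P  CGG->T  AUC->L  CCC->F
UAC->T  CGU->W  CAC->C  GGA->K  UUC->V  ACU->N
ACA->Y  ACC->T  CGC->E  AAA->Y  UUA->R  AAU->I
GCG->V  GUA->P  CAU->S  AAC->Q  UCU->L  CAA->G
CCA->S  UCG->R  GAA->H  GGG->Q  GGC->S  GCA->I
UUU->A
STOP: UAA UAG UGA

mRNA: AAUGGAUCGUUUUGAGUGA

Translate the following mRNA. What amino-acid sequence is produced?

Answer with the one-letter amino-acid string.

Answer: NIWAR

Derivation:
start AUG at pos 1
pos 1: AUG -> N; peptide=N
pos 4: GAU -> I; peptide=NI
pos 7: CGU -> W; peptide=NIW
pos 10: UUU -> A; peptide=NIWA
pos 13: GAG -> R; peptide=NIWAR
pos 16: UGA -> STOP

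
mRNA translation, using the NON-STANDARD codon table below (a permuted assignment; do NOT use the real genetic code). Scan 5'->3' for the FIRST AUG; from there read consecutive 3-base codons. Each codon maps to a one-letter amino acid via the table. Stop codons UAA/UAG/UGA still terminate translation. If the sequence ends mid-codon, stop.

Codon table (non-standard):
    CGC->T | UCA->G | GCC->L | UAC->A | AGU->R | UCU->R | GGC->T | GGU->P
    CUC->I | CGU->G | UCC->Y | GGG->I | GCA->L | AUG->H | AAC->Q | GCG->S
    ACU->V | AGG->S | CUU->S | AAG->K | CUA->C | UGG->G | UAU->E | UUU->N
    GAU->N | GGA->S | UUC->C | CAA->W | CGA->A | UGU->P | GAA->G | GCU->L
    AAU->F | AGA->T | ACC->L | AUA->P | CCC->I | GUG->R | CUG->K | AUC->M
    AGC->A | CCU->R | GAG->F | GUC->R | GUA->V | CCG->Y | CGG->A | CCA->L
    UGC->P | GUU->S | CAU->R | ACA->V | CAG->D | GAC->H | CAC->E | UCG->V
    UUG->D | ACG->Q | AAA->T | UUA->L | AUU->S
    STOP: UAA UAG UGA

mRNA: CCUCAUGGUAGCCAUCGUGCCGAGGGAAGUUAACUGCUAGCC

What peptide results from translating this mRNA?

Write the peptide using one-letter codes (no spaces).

Answer: HVLMRYSGSQP

Derivation:
start AUG at pos 4
pos 4: AUG -> H; peptide=H
pos 7: GUA -> V; peptide=HV
pos 10: GCC -> L; peptide=HVL
pos 13: AUC -> M; peptide=HVLM
pos 16: GUG -> R; peptide=HVLMR
pos 19: CCG -> Y; peptide=HVLMRY
pos 22: AGG -> S; peptide=HVLMRYS
pos 25: GAA -> G; peptide=HVLMRYSG
pos 28: GUU -> S; peptide=HVLMRYSGS
pos 31: AAC -> Q; peptide=HVLMRYSGSQ
pos 34: UGC -> P; peptide=HVLMRYSGSQP
pos 37: UAG -> STOP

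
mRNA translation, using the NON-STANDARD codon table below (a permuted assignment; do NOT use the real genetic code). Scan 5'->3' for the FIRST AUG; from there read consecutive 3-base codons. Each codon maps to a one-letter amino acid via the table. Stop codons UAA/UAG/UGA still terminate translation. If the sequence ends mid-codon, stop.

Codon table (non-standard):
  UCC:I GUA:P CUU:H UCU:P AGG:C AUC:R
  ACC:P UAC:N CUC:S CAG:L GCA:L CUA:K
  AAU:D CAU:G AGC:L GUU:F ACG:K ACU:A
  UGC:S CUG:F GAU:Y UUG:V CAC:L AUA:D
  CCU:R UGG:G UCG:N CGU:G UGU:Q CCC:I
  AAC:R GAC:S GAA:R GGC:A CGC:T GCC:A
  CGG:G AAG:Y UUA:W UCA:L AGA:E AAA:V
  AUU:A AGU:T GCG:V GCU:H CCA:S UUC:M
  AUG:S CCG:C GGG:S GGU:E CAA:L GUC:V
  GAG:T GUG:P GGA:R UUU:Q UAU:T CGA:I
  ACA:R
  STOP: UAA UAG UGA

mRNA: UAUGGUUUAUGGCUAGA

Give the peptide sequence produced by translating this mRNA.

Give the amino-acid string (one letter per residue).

start AUG at pos 1
pos 1: AUG -> S; peptide=S
pos 4: GUU -> F; peptide=SF
pos 7: UAU -> T; peptide=SFT
pos 10: GGC -> A; peptide=SFTA
pos 13: UAG -> STOP

Answer: SFTA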